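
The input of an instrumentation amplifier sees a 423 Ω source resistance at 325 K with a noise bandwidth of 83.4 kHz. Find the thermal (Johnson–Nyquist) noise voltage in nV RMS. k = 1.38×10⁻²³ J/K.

V_n = √(4kTRB)
4kTRB = 4 × 1.38×10⁻²³ × 325 × 4.23×10² × 8.34×10⁴ = 6.33×10⁻¹³ V²
V_n = √(6.33×10⁻¹³) = 7.96×10⁻⁷ V = 796 nV

796 nV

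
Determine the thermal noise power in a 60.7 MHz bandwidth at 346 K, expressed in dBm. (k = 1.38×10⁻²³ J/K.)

−95.4 dBm

P_n = kTB = 1.38×10⁻²³ × 346 × 6.07×10⁷ = 2.90×10⁻¹³ W
In dBm: 10 log₁₀(2.90×10⁻¹³ / 10⁻³) = −95.4 dBm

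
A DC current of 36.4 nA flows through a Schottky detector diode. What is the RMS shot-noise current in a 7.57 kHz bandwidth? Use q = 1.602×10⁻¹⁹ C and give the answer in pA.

I_n = √(2qI·B)
2qI·B = 2 × 1.602×10⁻¹⁹ × 3.64×10⁻⁸ × 7.57×10³ = 8.83×10⁻²³ A²
I_n = √(8.83×10⁻²³) = 9.40×10⁻¹² A = 9.40 pA

9.40 pA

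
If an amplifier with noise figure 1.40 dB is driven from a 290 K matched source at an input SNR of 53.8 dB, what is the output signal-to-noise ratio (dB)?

By definition F = SNR_in/SNR_out, so in dB: SNR_out = SNR_in − NF
SNR_out = 53.8 − 1.40 = 52.40 dB

52.40 dB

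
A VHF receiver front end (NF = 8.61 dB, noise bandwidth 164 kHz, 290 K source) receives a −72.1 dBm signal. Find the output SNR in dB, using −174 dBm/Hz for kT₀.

Noise floor: N = −174 + 10 log₁₀(B) + NF
10 log₁₀(1.64×10⁵) = 52.15 dB
N = −174 + 52.15 + 8.61 = −113.24 dBm
SNR = P_sig − N = −72.1 − (−113.24) = 41.14 dB → 41.1 dB

41.1 dB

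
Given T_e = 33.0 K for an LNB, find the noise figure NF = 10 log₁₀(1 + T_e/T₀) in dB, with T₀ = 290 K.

0.468 dB

F = 1 + T_e/T₀ = 1 + 33.0/290 = 1.11379
NF = 10 log₁₀(1.11379) = 0.468 dB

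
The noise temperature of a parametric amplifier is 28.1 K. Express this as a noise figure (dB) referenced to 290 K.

0.402 dB

F = 1 + T_e/T₀ = 1 + 28.1/290 = 1.0969
NF = 10 log₁₀(1.0969) = 0.402 dB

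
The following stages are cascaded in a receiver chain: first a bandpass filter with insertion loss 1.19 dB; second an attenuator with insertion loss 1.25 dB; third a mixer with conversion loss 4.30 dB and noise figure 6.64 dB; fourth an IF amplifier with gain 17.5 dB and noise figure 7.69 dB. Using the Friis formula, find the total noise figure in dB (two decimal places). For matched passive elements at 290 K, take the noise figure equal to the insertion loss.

14.93 dB

Convert to linear (a loss of L dB is a gain of −L dB): F_i = 10^(NF_i/10), G_i = 10^(G_i,dB/10)
  Stage 1: F_1 = 10^(1.19/10) = 1.315, G_1 = 10^(−1.19/10) = 0.7603
  Stage 2: F_2 = 10^(1.25/10) = 1.334, G_2 = 10^(−1.25/10) = 0.7499
  Stage 3: F_3 = 10^(6.64/10) = 4.613, G_3 = 10^(−4.30/10) = 0.3715
  Stage 4: F_4 = 10^(7.69/10) = 5.875, G_4 = 10^(17.5/10) = 56.23
Friis cascade:
  F = 1.315 + (1.334 − 1)/0.7603 + (4.613 − 1)/0.5702 + (5.875 − 1)/0.2118 = 31.10
NF = 10 log₁₀(31.10) = 14.93 dB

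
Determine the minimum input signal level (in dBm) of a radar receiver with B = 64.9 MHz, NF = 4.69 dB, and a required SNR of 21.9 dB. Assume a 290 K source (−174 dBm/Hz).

−69.3 dBm

Sensitivity = −174 + 10 log₁₀(B) + NF + SNR_min
= −174 + 78.12 + 4.69 + 21.9
= −69.29 dBm → −69.3 dBm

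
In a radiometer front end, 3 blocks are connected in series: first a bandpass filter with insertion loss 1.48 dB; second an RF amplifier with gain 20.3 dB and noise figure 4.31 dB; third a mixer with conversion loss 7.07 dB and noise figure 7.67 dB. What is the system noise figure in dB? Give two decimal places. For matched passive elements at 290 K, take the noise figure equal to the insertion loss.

Convert to linear (a loss of L dB is a gain of −L dB): F_i = 10^(NF_i/10), G_i = 10^(G_i,dB/10)
  Stage 1: F_1 = 10^(1.48/10) = 1.406, G_1 = 10^(−1.48/10) = 0.7112
  Stage 2: F_2 = 10^(4.31/10) = 2.698, G_2 = 10^(20.3/10) = 107.2
  Stage 3: F_3 = 10^(7.67/10) = 5.848, G_3 = 10^(−7.07/10) = 0.1963
Friis cascade:
  F = 1.406 + (2.698 − 1)/0.7112 + (5.848 − 1)/76.21 = 3.857
NF = 10 log₁₀(3.857) = 5.86 dB

5.86 dB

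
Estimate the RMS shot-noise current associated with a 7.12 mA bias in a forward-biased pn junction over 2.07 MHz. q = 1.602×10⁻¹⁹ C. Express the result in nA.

68.7 nA

I_n = √(2qI·B)
2qI·B = 2 × 1.602×10⁻¹⁹ × 7.12×10⁻³ × 2.07×10⁶ = 4.72×10⁻¹⁵ A²
I_n = √(4.72×10⁻¹⁵) = 6.87×10⁻⁸ A = 68.7 nA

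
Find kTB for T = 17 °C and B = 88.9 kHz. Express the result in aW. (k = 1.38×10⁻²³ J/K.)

T = 17 °C + 273.15 = 290.15 K
P_n = kTB = 1.38×10⁻²³ × 290.15 × 8.89×10⁴ = 3.56×10⁻¹⁶ W = 356 aW

356 aW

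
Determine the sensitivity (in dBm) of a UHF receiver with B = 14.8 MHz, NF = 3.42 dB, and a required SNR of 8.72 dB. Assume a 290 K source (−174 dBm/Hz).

−90.2 dBm

Sensitivity = −174 + 10 log₁₀(B) + NF + SNR_min
= −174 + 71.7 + 3.42 + 8.72
= −90.16 dBm → −90.2 dBm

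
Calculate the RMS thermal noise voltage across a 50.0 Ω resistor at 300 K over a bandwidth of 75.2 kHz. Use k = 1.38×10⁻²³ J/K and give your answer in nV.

250 nV

V_n = √(4kTRB)
4kTRB = 4 × 1.38×10⁻²³ × 300 × 5.00×10¹ × 7.52×10⁴ = 6.23×10⁻¹⁴ V²
V_n = √(6.23×10⁻¹⁴) = 2.50×10⁻⁷ V = 250 nV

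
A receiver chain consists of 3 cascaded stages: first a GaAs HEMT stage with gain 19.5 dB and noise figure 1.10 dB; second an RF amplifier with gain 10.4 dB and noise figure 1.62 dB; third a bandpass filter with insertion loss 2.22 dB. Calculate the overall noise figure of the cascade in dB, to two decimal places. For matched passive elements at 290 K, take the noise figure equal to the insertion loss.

1.12 dB

Convert to linear (a loss of L dB is a gain of −L dB): F_i = 10^(NF_i/10), G_i = 10^(G_i,dB/10)
  Stage 1: F_1 = 10^(1.10/10) = 1.288, G_1 = 10^(19.5/10) = 89.13
  Stage 2: F_2 = 10^(1.62/10) = 1.452, G_2 = 10^(10.4/10) = 10.96
  Stage 3: F_3 = 10^(2.22/10) = 1.667, G_3 = 10^(−2.22/10) = 0.5998
Friis cascade:
  F = 1.288 + (1.452 − 1)/89.13 + (1.667 − 1)/977.2 = 1.294
NF = 10 log₁₀(1.294) = 1.12 dB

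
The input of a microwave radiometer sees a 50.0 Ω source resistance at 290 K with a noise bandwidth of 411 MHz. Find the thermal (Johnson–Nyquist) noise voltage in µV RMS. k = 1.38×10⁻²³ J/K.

18.1 µV

V_n = √(4kTRB)
4kTRB = 4 × 1.38×10⁻²³ × 290 × 5.00×10¹ × 4.11×10⁸ = 3.29×10⁻¹⁰ V²
V_n = √(3.29×10⁻¹⁰) = 1.81×10⁻⁵ V = 18.1 µV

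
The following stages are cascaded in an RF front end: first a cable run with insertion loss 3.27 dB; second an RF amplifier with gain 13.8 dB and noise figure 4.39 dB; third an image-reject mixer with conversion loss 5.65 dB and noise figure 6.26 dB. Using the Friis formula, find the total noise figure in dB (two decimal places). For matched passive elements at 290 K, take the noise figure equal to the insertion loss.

7.87 dB

Convert to linear (a loss of L dB is a gain of −L dB): F_i = 10^(NF_i/10), G_i = 10^(G_i,dB/10)
  Stage 1: F_1 = 10^(3.27/10) = 2.123, G_1 = 10^(−3.27/10) = 0.4710
  Stage 2: F_2 = 10^(4.39/10) = 2.748, G_2 = 10^(13.8/10) = 23.99
  Stage 3: F_3 = 10^(6.26/10) = 4.227, G_3 = 10^(−5.65/10) = 0.2723
Friis cascade:
  F = 2.123 + (2.748 − 1)/0.4710 + (4.227 − 1)/11.30 = 6.120
NF = 10 log₁₀(6.120) = 7.87 dB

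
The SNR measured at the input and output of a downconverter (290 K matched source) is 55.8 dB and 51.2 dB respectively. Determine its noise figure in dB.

NF (dB) = SNR_in(dB) − SNR_out(dB) when the source is at T₀
NF = 55.8 − 51.2 = 4.6 dB

4.6 dB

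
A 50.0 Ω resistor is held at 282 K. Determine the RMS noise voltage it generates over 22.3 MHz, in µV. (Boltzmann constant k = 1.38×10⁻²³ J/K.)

4.17 µV

V_n = √(4kTRB)
4kTRB = 4 × 1.38×10⁻²³ × 282 × 5.00×10¹ × 2.23×10⁷ = 1.74×10⁻¹¹ V²
V_n = √(1.74×10⁻¹¹) = 4.17×10⁻⁶ V = 4.17 µV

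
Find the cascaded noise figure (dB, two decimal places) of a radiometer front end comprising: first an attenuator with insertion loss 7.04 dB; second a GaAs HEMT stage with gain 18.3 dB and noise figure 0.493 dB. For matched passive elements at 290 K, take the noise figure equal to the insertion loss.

Convert to linear (a loss of L dB is a gain of −L dB): F_i = 10^(NF_i/10), G_i = 10^(G_i,dB/10)
  Stage 1: F_1 = 10^(7.04/10) = 5.058, G_1 = 10^(−7.04/10) = 0.1977
  Stage 2: F_2 = 10^(0.493/10) = 1.120, G_2 = 10^(18.3/10) = 67.61
Friis cascade:
  F = 5.058 + (1.120 − 1)/0.1977 = 5.666
NF = 10 log₁₀(5.666) = 7.53 dB

7.53 dB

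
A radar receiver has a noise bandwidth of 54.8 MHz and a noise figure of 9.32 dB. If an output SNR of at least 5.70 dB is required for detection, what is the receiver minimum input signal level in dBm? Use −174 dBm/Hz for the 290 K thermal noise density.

Sensitivity = −174 + 10 log₁₀(B) + NF + SNR_min
= −174 + 77.39 + 9.32 + 5.70
= −81.59 dBm → −81.6 dBm

−81.6 dBm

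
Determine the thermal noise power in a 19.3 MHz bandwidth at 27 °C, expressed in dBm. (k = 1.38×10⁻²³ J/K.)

T = 27 °C + 273.15 = 300.15 K
P_n = kTB = 1.38×10⁻²³ × 300.15 × 1.93×10⁷ = 7.99×10⁻¹⁴ W
In dBm: 10 log₁₀(7.99×10⁻¹⁴ / 10⁻³) = −101.0 dBm

−101.0 dBm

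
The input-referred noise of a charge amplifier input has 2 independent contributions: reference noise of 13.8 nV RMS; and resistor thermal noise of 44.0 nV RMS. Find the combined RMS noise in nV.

Uncorrelated sources add in power (mean-square): V_tot = √(ΣV_i²)
V_tot = √[(1.38×10⁻⁸)² + (4.40×10⁻⁸)²] = 4.61×10⁻⁸ V = 46.1 nV

46.1 nV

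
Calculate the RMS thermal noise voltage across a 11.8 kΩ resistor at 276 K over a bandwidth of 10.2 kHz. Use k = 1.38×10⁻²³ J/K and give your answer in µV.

1.35 µV

V_n = √(4kTRB)
4kTRB = 4 × 1.38×10⁻²³ × 276 × 1.18×10⁴ × 1.02×10⁴ = 1.83×10⁻¹² V²
V_n = √(1.83×10⁻¹²) = 1.35×10⁻⁶ V = 1.35 µV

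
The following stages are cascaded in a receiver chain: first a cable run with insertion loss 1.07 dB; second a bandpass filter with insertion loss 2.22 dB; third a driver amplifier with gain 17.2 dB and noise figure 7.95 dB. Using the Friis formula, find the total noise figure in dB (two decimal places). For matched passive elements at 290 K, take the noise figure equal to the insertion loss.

11.24 dB

Convert to linear (a loss of L dB is a gain of −L dB): F_i = 10^(NF_i/10), G_i = 10^(G_i,dB/10)
  Stage 1: F_1 = 10^(1.07/10) = 1.279, G_1 = 10^(−1.07/10) = 0.7816
  Stage 2: F_2 = 10^(2.22/10) = 1.667, G_2 = 10^(−2.22/10) = 0.5998
  Stage 3: F_3 = 10^(7.95/10) = 6.237, G_3 = 10^(17.2/10) = 52.48
Friis cascade:
  F = 1.279 + (1.667 − 1)/0.7816 + (6.237 − 1)/0.4688 = 13.30
NF = 10 log₁₀(13.30) = 11.24 dB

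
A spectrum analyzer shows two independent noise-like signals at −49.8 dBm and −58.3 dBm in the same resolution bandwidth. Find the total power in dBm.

−49.2 dBm

Convert to linear, add, convert back:
P₁ = 1.05×10⁻⁸ W, P₂ = 1.48×10⁻⁹ W
P_tot = 1.20×10⁻⁸ W → 10 log₁₀(P_tot / 10⁻³) = −49.2 dBm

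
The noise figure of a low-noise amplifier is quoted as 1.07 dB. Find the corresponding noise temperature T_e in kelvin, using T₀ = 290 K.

81.0 K

F = 10^(1.07/10) = 1.27938
T_e = (F − 1)·T₀ = (1.27938 − 1) × 290 = 81.0 K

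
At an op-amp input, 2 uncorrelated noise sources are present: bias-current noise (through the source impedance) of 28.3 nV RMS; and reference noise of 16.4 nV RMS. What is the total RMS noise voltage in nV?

32.7 nV

Uncorrelated sources add in power (mean-square): V_tot = √(ΣV_i²)
V_tot = √[(2.83×10⁻⁸)² + (1.64×10⁻⁸)²] = 3.27×10⁻⁸ V = 32.7 nV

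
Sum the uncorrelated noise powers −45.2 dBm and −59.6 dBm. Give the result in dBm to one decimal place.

Convert to linear, add, convert back:
P₁ = 3.02×10⁻⁸ W, P₂ = 1.10×10⁻⁹ W
P_tot = 3.13×10⁻⁸ W → 10 log₁₀(P_tot / 10⁻³) = −45.0 dBm

−45.0 dBm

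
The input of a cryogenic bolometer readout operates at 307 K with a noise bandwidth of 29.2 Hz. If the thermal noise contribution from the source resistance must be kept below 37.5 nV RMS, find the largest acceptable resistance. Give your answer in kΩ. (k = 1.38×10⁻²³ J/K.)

Johnson–Nyquist: V_n = √(4kTRB) ⇒ R = V_n² / (4kTB)
4kTB = 4 × 1.38×10⁻²³ × 307 × 2.92×10¹ = 4.95×10⁻¹⁹
R = (3.75×10⁻⁸)² / 4.95×10⁻¹⁹ = 2.84×10³ Ω = 2.84 kΩ

2.84 kΩ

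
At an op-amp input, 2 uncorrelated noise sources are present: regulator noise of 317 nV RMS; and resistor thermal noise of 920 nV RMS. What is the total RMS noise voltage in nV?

Uncorrelated sources add in power (mean-square): V_tot = √(ΣV_i²)
V_tot = √[(3.17×10⁻⁷)² + (9.20×10⁻⁷)²] = 9.73×10⁻⁷ V = 973 nV

973 nV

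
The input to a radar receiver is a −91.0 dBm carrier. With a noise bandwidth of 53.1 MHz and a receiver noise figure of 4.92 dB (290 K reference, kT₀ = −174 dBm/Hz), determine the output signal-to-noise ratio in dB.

0.8 dB

Noise floor: N = −174 + 10 log₁₀(B) + NF
10 log₁₀(5.31×10⁷) = 77.25 dB
N = −174 + 77.25 + 4.92 = −91.83 dBm
SNR = P_sig − N = −91.0 − (−91.83) = 0.83 dB → 0.8 dB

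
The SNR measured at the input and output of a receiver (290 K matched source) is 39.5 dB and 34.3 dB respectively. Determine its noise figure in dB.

NF (dB) = SNR_in(dB) − SNR_out(dB) when the source is at T₀
NF = 39.5 − 34.3 = 5.2 dB

5.2 dB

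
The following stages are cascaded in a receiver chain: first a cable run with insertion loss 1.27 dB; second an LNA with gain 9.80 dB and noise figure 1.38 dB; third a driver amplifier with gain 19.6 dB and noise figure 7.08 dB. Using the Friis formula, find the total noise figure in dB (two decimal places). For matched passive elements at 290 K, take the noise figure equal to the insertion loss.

Convert to linear (a loss of L dB is a gain of −L dB): F_i = 10^(NF_i/10), G_i = 10^(G_i,dB/10)
  Stage 1: F_1 = 10^(1.27/10) = 1.340, G_1 = 10^(−1.27/10) = 0.7464
  Stage 2: F_2 = 10^(1.38/10) = 1.374, G_2 = 10^(9.80/10) = 9.550
  Stage 3: F_3 = 10^(7.08/10) = 5.105, G_3 = 10^(19.6/10) = 91.20
Friis cascade:
  F = 1.340 + (1.374 − 1)/0.7464 + (5.105 − 1)/7.129 = 2.417
NF = 10 log₁₀(2.417) = 3.83 dB

3.83 dB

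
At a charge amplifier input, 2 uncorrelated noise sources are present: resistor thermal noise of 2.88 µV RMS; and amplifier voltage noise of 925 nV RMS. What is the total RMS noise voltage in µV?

3.02 µV

Uncorrelated sources add in power (mean-square): V_tot = √(ΣV_i²)
V_tot = √[(2.88×10⁻⁶)² + (9.25×10⁻⁷)²] = 3.02×10⁻⁶ V = 3.02 µV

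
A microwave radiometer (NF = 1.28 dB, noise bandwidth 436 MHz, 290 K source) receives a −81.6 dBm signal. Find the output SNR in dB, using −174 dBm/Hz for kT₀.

Noise floor: N = −174 + 10 log₁₀(B) + NF
10 log₁₀(4.36×10⁸) = 86.39 dB
N = −174 + 86.39 + 1.28 = −86.33 dBm
SNR = P_sig − N = −81.6 − (−86.33) = 4.73 dB → 4.7 dB

4.7 dB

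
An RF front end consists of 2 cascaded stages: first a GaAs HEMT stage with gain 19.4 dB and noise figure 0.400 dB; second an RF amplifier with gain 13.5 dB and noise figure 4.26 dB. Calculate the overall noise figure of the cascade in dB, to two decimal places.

0.48 dB

Convert to linear (a loss of L dB is a gain of −L dB): F_i = 10^(NF_i/10), G_i = 10^(G_i,dB/10)
  Stage 1: F_1 = 10^(0.400/10) = 1.096, G_1 = 10^(19.4/10) = 87.10
  Stage 2: F_2 = 10^(4.26/10) = 2.667, G_2 = 10^(13.5/10) = 22.39
Friis cascade:
  F = 1.096 + (2.667 − 1)/87.10 = 1.116
NF = 10 log₁₀(1.116) = 0.48 dB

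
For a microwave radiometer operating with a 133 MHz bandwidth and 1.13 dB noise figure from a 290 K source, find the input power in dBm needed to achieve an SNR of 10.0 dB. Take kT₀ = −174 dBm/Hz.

Sensitivity = −174 + 10 log₁₀(B) + NF + SNR_min
= −174 + 81.24 + 1.13 + 10.0
= −81.63 dBm → −81.6 dBm

−81.6 dBm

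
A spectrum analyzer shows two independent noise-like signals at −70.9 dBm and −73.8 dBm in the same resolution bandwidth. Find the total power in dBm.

−69.1 dBm

Convert to linear, add, convert back:
P₁ = 8.13×10⁻¹¹ W, P₂ = 4.17×10⁻¹¹ W
P_tot = 1.23×10⁻¹⁰ W → 10 log₁₀(P_tot / 10⁻³) = −69.1 dBm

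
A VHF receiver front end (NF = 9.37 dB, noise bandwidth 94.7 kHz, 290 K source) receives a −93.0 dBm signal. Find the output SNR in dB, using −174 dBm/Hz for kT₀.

Noise floor: N = −174 + 10 log₁₀(B) + NF
10 log₁₀(9.47×10⁴) = 49.76 dB
N = −174 + 49.76 + 9.37 = −114.87 dBm
SNR = P_sig − N = −93.0 − (−114.87) = 21.87 dB → 21.9 dB

21.9 dB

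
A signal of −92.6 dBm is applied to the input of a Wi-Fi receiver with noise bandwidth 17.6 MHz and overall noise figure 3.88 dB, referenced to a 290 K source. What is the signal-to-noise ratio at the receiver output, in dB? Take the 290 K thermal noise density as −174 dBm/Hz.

5.1 dB

Noise floor: N = −174 + 10 log₁₀(B) + NF
10 log₁₀(1.76×10⁷) = 72.46 dB
N = −174 + 72.46 + 3.88 = −97.66 dBm
SNR = P_sig − N = −92.6 − (−97.66) = 5.06 dB → 5.1 dB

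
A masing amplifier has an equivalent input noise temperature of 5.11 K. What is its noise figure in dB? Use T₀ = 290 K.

0.076 dB

F = 1 + T_e/T₀ = 1 + 5.11/290 = 1.01762
NF = 10 log₁₀(1.01762) = 0.076 dB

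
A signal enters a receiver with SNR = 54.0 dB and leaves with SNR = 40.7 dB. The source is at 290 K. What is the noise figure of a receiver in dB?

13.3 dB

NF (dB) = SNR_in(dB) − SNR_out(dB) when the source is at T₀
NF = 54.0 − 40.7 = 13.3 dB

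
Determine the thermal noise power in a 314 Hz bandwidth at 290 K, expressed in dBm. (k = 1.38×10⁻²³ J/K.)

−149.0 dBm

P_n = kTB = 1.38×10⁻²³ × 290 × 3.14×10² = 1.26×10⁻¹⁸ W
In dBm: 10 log₁₀(1.26×10⁻¹⁸ / 10⁻³) = −149.0 dBm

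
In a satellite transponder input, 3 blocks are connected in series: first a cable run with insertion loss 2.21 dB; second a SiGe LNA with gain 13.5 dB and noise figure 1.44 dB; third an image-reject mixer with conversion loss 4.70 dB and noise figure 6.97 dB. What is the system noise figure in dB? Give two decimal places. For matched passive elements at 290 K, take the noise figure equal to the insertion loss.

Convert to linear (a loss of L dB is a gain of −L dB): F_i = 10^(NF_i/10), G_i = 10^(G_i,dB/10)
  Stage 1: F_1 = 10^(2.21/10) = 1.663, G_1 = 10^(−2.21/10) = 0.6012
  Stage 2: F_2 = 10^(1.44/10) = 1.393, G_2 = 10^(13.5/10) = 22.39
  Stage 3: F_3 = 10^(6.97/10) = 4.977, G_3 = 10^(−4.70/10) = 0.3388
Friis cascade:
  F = 1.663 + (1.393 − 1)/0.6012 + (4.977 − 1)/13.46 = 2.613
NF = 10 log₁₀(2.613) = 4.17 dB

4.17 dB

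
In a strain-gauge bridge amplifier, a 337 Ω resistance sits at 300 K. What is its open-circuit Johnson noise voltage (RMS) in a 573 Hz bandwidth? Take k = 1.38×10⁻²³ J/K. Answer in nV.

V_n = √(4kTRB)
4kTRB = 4 × 1.38×10⁻²³ × 300 × 3.37×10² × 5.73×10² = 3.20×10⁻¹⁵ V²
V_n = √(3.20×10⁻¹⁵) = 5.65×10⁻⁸ V = 56.5 nV

56.5 nV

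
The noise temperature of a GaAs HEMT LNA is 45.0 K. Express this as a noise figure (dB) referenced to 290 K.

0.626 dB

F = 1 + T_e/T₀ = 1 + 45.0/290 = 1.15517
NF = 10 log₁₀(1.15517) = 0.626 dB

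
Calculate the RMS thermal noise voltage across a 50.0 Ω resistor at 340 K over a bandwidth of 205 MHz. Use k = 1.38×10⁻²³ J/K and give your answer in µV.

13.9 µV

V_n = √(4kTRB)
4kTRB = 4 × 1.38×10⁻²³ × 340 × 5.00×10¹ × 2.05×10⁸ = 1.92×10⁻¹⁰ V²
V_n = √(1.92×10⁻¹⁰) = 1.39×10⁻⁵ V = 13.9 µV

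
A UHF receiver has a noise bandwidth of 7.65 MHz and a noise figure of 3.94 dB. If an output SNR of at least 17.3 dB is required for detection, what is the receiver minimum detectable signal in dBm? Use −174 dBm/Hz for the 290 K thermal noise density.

Sensitivity = −174 + 10 log₁₀(B) + NF + SNR_min
= −174 + 68.84 + 3.94 + 17.3
= −83.92 dBm → −83.9 dBm

−83.9 dBm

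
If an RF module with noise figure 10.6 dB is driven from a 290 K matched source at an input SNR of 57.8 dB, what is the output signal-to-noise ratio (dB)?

47.2 dB

By definition F = SNR_in/SNR_out, so in dB: SNR_out = SNR_in − NF
SNR_out = 57.8 − 10.6 = 47.2 dB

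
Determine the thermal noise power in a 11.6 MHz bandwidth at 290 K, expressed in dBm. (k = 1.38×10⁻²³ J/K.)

P_n = kTB = 1.38×10⁻²³ × 290 × 1.16×10⁷ = 4.64×10⁻¹⁴ W
In dBm: 10 log₁₀(4.64×10⁻¹⁴ / 10⁻³) = −103.3 dBm

−103.3 dBm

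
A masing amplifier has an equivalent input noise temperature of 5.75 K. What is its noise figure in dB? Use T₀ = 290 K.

0.085 dB

F = 1 + T_e/T₀ = 1 + 5.75/290 = 1.01983
NF = 10 log₁₀(1.01983) = 0.085 dB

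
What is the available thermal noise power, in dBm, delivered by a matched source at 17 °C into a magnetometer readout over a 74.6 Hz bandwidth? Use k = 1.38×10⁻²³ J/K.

T = 17 °C + 273.15 = 290.15 K
P_n = kTB = 1.38×10⁻²³ × 290.15 × 7.46×10¹ = 2.99×10⁻¹⁹ W
In dBm: 10 log₁₀(2.99×10⁻¹⁹ / 10⁻³) = −155.2 dBm

−155.2 dBm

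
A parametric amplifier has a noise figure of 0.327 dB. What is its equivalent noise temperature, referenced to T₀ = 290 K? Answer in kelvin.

22.7 K

F = 10^(0.327/10) = 1.0782
T_e = (F − 1)·T₀ = (1.0782 − 1) × 290 = 22.7 K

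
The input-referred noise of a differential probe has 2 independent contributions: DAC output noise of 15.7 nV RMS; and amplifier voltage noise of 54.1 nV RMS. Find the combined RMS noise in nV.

56.3 nV

Uncorrelated sources add in power (mean-square): V_tot = √(ΣV_i²)
V_tot = √[(1.57×10⁻⁸)² + (5.41×10⁻⁸)²] = 5.63×10⁻⁸ V = 56.3 nV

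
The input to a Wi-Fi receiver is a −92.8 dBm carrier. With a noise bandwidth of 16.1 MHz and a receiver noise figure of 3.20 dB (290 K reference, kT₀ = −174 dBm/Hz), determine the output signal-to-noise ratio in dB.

5.9 dB

Noise floor: N = −174 + 10 log₁₀(B) + NF
10 log₁₀(1.61×10⁷) = 72.07 dB
N = −174 + 72.07 + 3.20 = −98.73 dBm
SNR = P_sig − N = −92.8 − (−98.73) = 5.93 dB → 5.9 dB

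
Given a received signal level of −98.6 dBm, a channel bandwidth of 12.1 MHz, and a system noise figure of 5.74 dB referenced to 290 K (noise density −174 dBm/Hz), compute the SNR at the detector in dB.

−1.2 dB

Noise floor: N = −174 + 10 log₁₀(B) + NF
10 log₁₀(1.21×10⁷) = 70.83 dB
N = −174 + 70.83 + 5.74 = −97.43 dBm
SNR = P_sig − N = −98.6 − (−97.43) = −1.17 dB → −1.2 dB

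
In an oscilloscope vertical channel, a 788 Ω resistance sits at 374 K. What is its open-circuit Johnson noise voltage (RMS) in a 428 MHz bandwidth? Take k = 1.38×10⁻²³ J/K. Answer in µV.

V_n = √(4kTRB)
4kTRB = 4 × 1.38×10⁻²³ × 374 × 7.88×10² × 4.28×10⁸ = 6.96×10⁻⁹ V²
V_n = √(6.96×10⁻⁹) = 8.34×10⁻⁵ V = 83.4 µV

83.4 µV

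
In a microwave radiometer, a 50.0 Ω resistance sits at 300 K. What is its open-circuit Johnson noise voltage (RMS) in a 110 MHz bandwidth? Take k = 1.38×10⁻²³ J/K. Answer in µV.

V_n = √(4kTRB)
4kTRB = 4 × 1.38×10⁻²³ × 300 × 5.00×10¹ × 1.10×10⁸ = 9.11×10⁻¹¹ V²
V_n = √(9.11×10⁻¹¹) = 9.54×10⁻⁶ V = 9.54 µV

9.54 µV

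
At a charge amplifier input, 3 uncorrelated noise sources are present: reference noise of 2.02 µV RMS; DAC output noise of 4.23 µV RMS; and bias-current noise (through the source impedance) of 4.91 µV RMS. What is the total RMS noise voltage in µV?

6.79 µV

Uncorrelated sources add in power (mean-square): V_tot = √(ΣV_i²)
V_tot = √[(2.02×10⁻⁶)² + (4.23×10⁻⁶)² + (4.91×10⁻⁶)²] = 6.79×10⁻⁶ V = 6.79 µV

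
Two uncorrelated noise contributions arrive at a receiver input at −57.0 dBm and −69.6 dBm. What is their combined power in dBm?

−56.8 dBm

Convert to linear, add, convert back:
P₁ = 2.00×10⁻⁹ W, P₂ = 1.10×10⁻¹⁰ W
P_tot = 2.10×10⁻⁹ W → 10 log₁₀(P_tot / 10⁻³) = −56.8 dBm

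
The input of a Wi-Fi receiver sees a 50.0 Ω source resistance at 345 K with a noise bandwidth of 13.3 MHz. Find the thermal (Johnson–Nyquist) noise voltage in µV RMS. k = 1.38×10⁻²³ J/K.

V_n = √(4kTRB)
4kTRB = 4 × 1.38×10⁻²³ × 345 × 5.00×10¹ × 1.33×10⁷ = 1.27×10⁻¹¹ V²
V_n = √(1.27×10⁻¹¹) = 3.56×10⁻⁶ V = 3.56 µV

3.56 µV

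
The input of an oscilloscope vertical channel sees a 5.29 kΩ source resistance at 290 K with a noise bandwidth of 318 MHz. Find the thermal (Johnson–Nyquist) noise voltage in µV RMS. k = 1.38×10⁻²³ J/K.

V_n = √(4kTRB)
4kTRB = 4 × 1.38×10⁻²³ × 290 × 5.29×10³ × 3.18×10⁸ = 2.69×10⁻⁸ V²
V_n = √(2.69×10⁻⁸) = 1.64×10⁻⁴ V = 164 µV

164 µV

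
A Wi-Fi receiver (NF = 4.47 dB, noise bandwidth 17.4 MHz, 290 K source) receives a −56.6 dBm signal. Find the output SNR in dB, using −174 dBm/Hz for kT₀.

40.5 dB

Noise floor: N = −174 + 10 log₁₀(B) + NF
10 log₁₀(1.74×10⁷) = 72.41 dB
N = −174 + 72.41 + 4.47 = −97.12 dBm
SNR = P_sig − N = −56.6 − (−97.12) = 40.52 dB → 40.5 dB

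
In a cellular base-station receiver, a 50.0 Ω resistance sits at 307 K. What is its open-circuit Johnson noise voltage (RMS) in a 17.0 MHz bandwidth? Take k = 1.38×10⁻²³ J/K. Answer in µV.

3.80 µV

V_n = √(4kTRB)
4kTRB = 4 × 1.38×10⁻²³ × 307 × 5.00×10¹ × 1.70×10⁷ = 1.44×10⁻¹¹ V²
V_n = √(1.44×10⁻¹¹) = 3.80×10⁻⁶ V = 3.80 µV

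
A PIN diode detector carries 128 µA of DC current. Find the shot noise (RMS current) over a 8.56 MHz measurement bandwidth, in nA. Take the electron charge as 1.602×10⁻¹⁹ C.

18.7 nA

I_n = √(2qI·B)
2qI·B = 2 × 1.602×10⁻¹⁹ × 1.28×10⁻⁴ × 8.56×10⁶ = 3.51×10⁻¹⁶ A²
I_n = √(3.51×10⁻¹⁶) = 1.87×10⁻⁸ A = 18.7 nA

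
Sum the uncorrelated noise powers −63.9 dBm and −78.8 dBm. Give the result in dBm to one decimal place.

−63.8 dBm

Convert to linear, add, convert back:
P₁ = 4.07×10⁻¹⁰ W, P₂ = 1.32×10⁻¹¹ W
P_tot = 4.21×10⁻¹⁰ W → 10 log₁₀(P_tot / 10⁻³) = −63.8 dBm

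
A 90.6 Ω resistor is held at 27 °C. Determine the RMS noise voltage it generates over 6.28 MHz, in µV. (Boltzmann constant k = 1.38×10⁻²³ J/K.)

3.07 µV

T = 27 °C + 273.15 = 300.15 K
V_n = √(4kTRB)
4kTRB = 4 × 1.38×10⁻²³ × 300.15 × 9.06×10¹ × 6.28×10⁶ = 9.43×10⁻¹² V²
V_n = √(9.43×10⁻¹²) = 3.07×10⁻⁶ V = 3.07 µV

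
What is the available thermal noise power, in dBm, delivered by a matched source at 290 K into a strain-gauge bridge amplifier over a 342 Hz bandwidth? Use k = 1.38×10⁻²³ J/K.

P_n = kTB = 1.38×10⁻²³ × 290 × 3.42×10² = 1.37×10⁻¹⁸ W
In dBm: 10 log₁₀(1.37×10⁻¹⁸ / 10⁻³) = −148.6 dBm

−148.6 dBm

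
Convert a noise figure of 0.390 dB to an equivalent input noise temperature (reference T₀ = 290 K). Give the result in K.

27.2 K

F = 10^(0.390/10) = 1.09396
T_e = (F − 1)·T₀ = (1.09396 − 1) × 290 = 27.2 K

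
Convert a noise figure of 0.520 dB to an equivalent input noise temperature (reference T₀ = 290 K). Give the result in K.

36.9 K

F = 10^(0.520/10) = 1.1272
T_e = (F − 1)·T₀ = (1.1272 − 1) × 290 = 36.9 K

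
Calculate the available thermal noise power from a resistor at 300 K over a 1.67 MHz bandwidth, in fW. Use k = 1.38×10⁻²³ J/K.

6.91 fW

P_n = kTB = 1.38×10⁻²³ × 300 × 1.67×10⁶ = 6.91×10⁻¹⁵ W = 6.91 fW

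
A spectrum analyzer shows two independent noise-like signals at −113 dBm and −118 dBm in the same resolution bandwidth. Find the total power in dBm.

−111.8 dBm

Convert to linear, add, convert back:
P₁ = 5.01×10⁻¹⁵ W, P₂ = 1.58×10⁻¹⁵ W
P_tot = 6.60×10⁻¹⁵ W → 10 log₁₀(P_tot / 10⁻³) = −111.8 dBm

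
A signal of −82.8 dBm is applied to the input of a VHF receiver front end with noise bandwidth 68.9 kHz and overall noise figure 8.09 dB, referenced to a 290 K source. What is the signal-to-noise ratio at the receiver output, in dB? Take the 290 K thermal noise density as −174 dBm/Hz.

34.7 dB

Noise floor: N = −174 + 10 log₁₀(B) + NF
10 log₁₀(6.89×10⁴) = 48.38 dB
N = −174 + 48.38 + 8.09 = −117.53 dBm
SNR = P_sig − N = −82.8 − (−117.53) = 34.73 dB → 34.7 dB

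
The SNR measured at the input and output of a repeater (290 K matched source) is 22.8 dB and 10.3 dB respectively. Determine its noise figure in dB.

NF (dB) = SNR_in(dB) − SNR_out(dB) when the source is at T₀
NF = 22.8 − 10.3 = 12.5 dB

12.5 dB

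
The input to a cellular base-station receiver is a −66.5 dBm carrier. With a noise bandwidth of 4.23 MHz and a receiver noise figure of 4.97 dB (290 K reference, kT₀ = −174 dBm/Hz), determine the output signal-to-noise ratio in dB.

Noise floor: N = −174 + 10 log₁₀(B) + NF
10 log₁₀(4.23×10⁶) = 66.26 dB
N = −174 + 66.26 + 4.97 = −102.77 dBm
SNR = P_sig − N = −66.5 − (−102.77) = 36.27 dB → 36.3 dB

36.3 dB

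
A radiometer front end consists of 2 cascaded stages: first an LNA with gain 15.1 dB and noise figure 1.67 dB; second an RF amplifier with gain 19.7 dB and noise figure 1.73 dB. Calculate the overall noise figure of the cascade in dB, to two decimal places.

Convert to linear (a loss of L dB is a gain of −L dB): F_i = 10^(NF_i/10), G_i = 10^(G_i,dB/10)
  Stage 1: F_1 = 10^(1.67/10) = 1.469, G_1 = 10^(15.1/10) = 32.36
  Stage 2: F_2 = 10^(1.73/10) = 1.489, G_2 = 10^(19.7/10) = 93.33
Friis cascade:
  F = 1.469 + (1.489 − 1)/32.36 = 1.484
NF = 10 log₁₀(1.484) = 1.71 dB

1.71 dB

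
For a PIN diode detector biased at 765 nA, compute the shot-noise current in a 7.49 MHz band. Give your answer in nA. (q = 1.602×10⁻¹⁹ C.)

I_n = √(2qI·B)
2qI·B = 2 × 1.602×10⁻¹⁹ × 7.65×10⁻⁷ × 7.49×10⁶ = 1.84×10⁻¹⁸ A²
I_n = √(1.84×10⁻¹⁸) = 1.35×10⁻⁹ A = 1.35 nA

1.35 nA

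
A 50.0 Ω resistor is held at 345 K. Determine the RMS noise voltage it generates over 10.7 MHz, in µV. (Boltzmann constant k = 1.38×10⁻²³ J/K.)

V_n = √(4kTRB)
4kTRB = 4 × 1.38×10⁻²³ × 345 × 5.00×10¹ × 1.07×10⁷ = 1.02×10⁻¹¹ V²
V_n = √(1.02×10⁻¹¹) = 3.19×10⁻⁶ V = 3.19 µV

3.19 µV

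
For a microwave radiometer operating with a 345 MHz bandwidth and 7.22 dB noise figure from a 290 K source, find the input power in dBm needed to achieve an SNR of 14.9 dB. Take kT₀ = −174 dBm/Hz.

−66.5 dBm

Sensitivity = −174 + 10 log₁₀(B) + NF + SNR_min
= −174 + 85.38 + 7.22 + 14.9
= −66.50 dBm → −66.5 dBm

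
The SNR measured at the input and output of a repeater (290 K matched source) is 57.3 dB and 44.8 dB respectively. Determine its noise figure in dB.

NF (dB) = SNR_in(dB) − SNR_out(dB) when the source is at T₀
NF = 57.3 − 44.8 = 12.5 dB

12.5 dB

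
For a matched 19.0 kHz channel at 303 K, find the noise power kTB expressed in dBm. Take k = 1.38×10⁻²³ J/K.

P_n = kTB = 1.38×10⁻²³ × 303 × 1.90×10⁴ = 7.94×10⁻¹⁷ W
In dBm: 10 log₁₀(7.94×10⁻¹⁷ / 10⁻³) = −131.0 dBm

−131.0 dBm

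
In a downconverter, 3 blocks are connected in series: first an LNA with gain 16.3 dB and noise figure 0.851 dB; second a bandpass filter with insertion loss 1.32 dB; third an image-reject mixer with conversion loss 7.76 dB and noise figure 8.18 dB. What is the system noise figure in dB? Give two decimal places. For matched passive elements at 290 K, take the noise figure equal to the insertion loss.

Convert to linear (a loss of L dB is a gain of −L dB): F_i = 10^(NF_i/10), G_i = 10^(G_i,dB/10)
  Stage 1: F_1 = 10^(0.851/10) = 1.216, G_1 = 10^(16.3/10) = 42.66
  Stage 2: F_2 = 10^(1.32/10) = 1.355, G_2 = 10^(−1.32/10) = 0.7379
  Stage 3: F_3 = 10^(8.18/10) = 6.577, G_3 = 10^(−7.76/10) = 0.1675
Friis cascade:
  F = 1.216 + (1.355 − 1)/42.66 + (6.577 − 1)/31.48 = 1.402
NF = 10 log₁₀(1.402) = 1.47 dB

1.47 dB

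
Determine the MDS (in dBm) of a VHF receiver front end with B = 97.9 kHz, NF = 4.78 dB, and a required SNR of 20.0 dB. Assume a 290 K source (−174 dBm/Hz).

−99.3 dBm

Sensitivity = −174 + 10 log₁₀(B) + NF + SNR_min
= −174 + 49.91 + 4.78 + 20.0
= −99.31 dBm → −99.3 dBm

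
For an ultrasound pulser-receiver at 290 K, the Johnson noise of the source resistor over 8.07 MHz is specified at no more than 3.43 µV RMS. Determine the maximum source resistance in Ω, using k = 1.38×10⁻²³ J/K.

91.1 Ω

Johnson–Nyquist: V_n = √(4kTRB) ⇒ R = V_n² / (4kTB)
4kTB = 4 × 1.38×10⁻²³ × 290 × 8.07×10⁶ = 1.29×10⁻¹³
R = (3.43×10⁻⁶)² / 1.29×10⁻¹³ = 9.11×10¹ Ω = 91.1 Ω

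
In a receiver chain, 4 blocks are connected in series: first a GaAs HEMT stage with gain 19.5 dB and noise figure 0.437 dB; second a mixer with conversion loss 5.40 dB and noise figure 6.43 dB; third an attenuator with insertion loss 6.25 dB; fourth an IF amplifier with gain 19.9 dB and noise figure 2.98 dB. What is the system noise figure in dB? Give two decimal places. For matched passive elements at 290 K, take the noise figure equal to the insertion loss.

Convert to linear (a loss of L dB is a gain of −L dB): F_i = 10^(NF_i/10), G_i = 10^(G_i,dB/10)
  Stage 1: F_1 = 10^(0.437/10) = 1.106, G_1 = 10^(19.5/10) = 89.13
  Stage 2: F_2 = 10^(6.43/10) = 4.395, G_2 = 10^(−5.40/10) = 0.2884
  Stage 3: F_3 = 10^(6.25/10) = 4.217, G_3 = 10^(−6.25/10) = 0.2371
  Stage 4: F_4 = 10^(2.98/10) = 1.986, G_4 = 10^(19.9/10) = 97.72
Friis cascade:
  F = 1.106 + (4.395 − 1)/89.13 + (4.217 − 1)/25.70 + (1.986 − 1)/6.095 = 1.431
NF = 10 log₁₀(1.431) = 1.56 dB

1.56 dB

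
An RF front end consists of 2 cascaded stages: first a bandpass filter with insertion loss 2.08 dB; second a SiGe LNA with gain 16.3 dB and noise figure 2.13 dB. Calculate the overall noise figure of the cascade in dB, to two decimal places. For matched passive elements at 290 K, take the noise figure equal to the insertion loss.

Convert to linear (a loss of L dB is a gain of −L dB): F_i = 10^(NF_i/10), G_i = 10^(G_i,dB/10)
  Stage 1: F_1 = 10^(2.08/10) = 1.614, G_1 = 10^(−2.08/10) = 0.6194
  Stage 2: F_2 = 10^(2.13/10) = 1.633, G_2 = 10^(16.3/10) = 42.66
Friis cascade:
  F = 1.614 + (1.633 − 1)/0.6194 = 2.636
NF = 10 log₁₀(2.636) = 4.21 dB

4.21 dB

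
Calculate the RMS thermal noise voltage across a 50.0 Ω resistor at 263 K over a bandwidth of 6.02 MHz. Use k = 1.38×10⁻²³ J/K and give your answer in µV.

V_n = √(4kTRB)
4kTRB = 4 × 1.38×10⁻²³ × 263 × 5.00×10¹ × 6.02×10⁶ = 4.37×10⁻¹² V²
V_n = √(4.37×10⁻¹²) = 2.09×10⁻⁶ V = 2.09 µV

2.09 µV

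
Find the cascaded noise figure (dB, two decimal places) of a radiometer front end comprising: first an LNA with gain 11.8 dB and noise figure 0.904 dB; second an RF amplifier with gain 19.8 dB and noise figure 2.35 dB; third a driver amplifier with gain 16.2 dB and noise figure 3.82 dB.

Convert to linear (a loss of L dB is a gain of −L dB): F_i = 10^(NF_i/10), G_i = 10^(G_i,dB/10)
  Stage 1: F_1 = 10^(0.904/10) = 1.231, G_1 = 10^(11.8/10) = 15.14
  Stage 2: F_2 = 10^(2.35/10) = 1.718, G_2 = 10^(19.8/10) = 95.50
  Stage 3: F_3 = 10^(3.82/10) = 2.410, G_3 = 10^(16.2/10) = 41.69
Friis cascade:
  F = 1.231 + (1.718 − 1)/15.14 + (2.410 − 1)/1445 = 1.280
NF = 10 log₁₀(1.280) = 1.07 dB

1.07 dB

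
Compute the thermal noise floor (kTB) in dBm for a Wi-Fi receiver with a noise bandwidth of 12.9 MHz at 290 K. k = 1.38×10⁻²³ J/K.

P_n = kTB = 1.38×10⁻²³ × 290 × 1.29×10⁷ = 5.16×10⁻¹⁴ W
In dBm: 10 log₁₀(5.16×10⁻¹⁴ / 10⁻³) = −102.9 dBm

−102.9 dBm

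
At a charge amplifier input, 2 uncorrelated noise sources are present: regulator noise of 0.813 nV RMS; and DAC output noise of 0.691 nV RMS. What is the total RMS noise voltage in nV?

Uncorrelated sources add in power (mean-square): V_tot = √(ΣV_i²)
V_tot = √[(8.13×10⁻¹⁰)² + (6.91×10⁻¹⁰)²] = 1.07×10⁻⁹ V = 1.07 nV

1.07 nV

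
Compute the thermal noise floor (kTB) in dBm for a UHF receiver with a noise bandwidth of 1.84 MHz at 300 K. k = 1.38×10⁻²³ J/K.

−111.2 dBm

P_n = kTB = 1.38×10⁻²³ × 300 × 1.84×10⁶ = 7.62×10⁻¹⁵ W
In dBm: 10 log₁₀(7.62×10⁻¹⁵ / 10⁻³) = −111.2 dBm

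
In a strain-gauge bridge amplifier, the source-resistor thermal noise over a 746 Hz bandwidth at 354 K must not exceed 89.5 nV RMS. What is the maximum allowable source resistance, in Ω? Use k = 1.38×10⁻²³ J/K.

549 Ω

Johnson–Nyquist: V_n = √(4kTRB) ⇒ R = V_n² / (4kTB)
4kTB = 4 × 1.38×10⁻²³ × 354 × 7.46×10² = 1.46×10⁻¹⁷
R = (8.95×10⁻⁸)² / 1.46×10⁻¹⁷ = 5.49×10² Ω = 549 Ω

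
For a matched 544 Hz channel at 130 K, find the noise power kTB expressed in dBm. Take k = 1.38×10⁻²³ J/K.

−150.1 dBm

P_n = kTB = 1.38×10⁻²³ × 130 × 5.44×10² = 9.76×10⁻¹⁹ W
In dBm: 10 log₁₀(9.76×10⁻¹⁹ / 10⁻³) = −150.1 dBm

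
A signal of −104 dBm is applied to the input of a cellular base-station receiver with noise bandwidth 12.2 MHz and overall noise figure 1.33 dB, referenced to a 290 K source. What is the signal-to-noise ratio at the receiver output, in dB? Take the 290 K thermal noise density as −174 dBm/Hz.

−2.2 dB

Noise floor: N = −174 + 10 log₁₀(B) + NF
10 log₁₀(1.22×10⁷) = 70.86 dB
N = −174 + 70.86 + 1.33 = −101.81 dBm
SNR = P_sig − N = −104 − (−101.81) = −2.19 dB → −2.2 dB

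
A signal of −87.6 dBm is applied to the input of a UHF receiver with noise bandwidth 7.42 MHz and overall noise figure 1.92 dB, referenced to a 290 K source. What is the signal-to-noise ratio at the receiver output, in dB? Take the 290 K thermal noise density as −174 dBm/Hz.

15.8 dB

Noise floor: N = −174 + 10 log₁₀(B) + NF
10 log₁₀(7.42×10⁶) = 68.7 dB
N = −174 + 68.7 + 1.92 = −103.38 dBm
SNR = P_sig − N = −87.6 − (−103.38) = 15.78 dB → 15.8 dB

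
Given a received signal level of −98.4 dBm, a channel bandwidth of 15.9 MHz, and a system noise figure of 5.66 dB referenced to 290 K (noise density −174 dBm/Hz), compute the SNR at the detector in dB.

Noise floor: N = −174 + 10 log₁₀(B) + NF
10 log₁₀(1.59×10⁷) = 72.01 dB
N = −174 + 72.01 + 5.66 = −96.33 dBm
SNR = P_sig − N = −98.4 − (−96.33) = −2.07 dB → −2.1 dB

−2.1 dB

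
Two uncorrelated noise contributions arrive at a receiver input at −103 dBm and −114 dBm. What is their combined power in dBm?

Convert to linear, add, convert back:
P₁ = 5.01×10⁻¹⁴ W, P₂ = 3.98×10⁻¹⁵ W
P_tot = 5.41×10⁻¹⁴ W → 10 log₁₀(P_tot / 10⁻³) = −102.7 dBm

−102.7 dBm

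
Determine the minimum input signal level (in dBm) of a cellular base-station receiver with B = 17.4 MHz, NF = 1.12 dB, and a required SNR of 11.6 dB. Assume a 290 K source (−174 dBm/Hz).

Sensitivity = −174 + 10 log₁₀(B) + NF + SNR_min
= −174 + 72.41 + 1.12 + 11.6
= −88.87 dBm → −88.9 dBm

−88.9 dBm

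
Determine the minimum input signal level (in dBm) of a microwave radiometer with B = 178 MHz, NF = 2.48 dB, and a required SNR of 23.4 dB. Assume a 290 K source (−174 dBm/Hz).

−65.6 dBm

Sensitivity = −174 + 10 log₁₀(B) + NF + SNR_min
= −174 + 82.5 + 2.48 + 23.4
= −65.62 dBm → −65.6 dBm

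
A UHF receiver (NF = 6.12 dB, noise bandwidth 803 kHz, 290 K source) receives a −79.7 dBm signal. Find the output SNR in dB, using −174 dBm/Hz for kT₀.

29.1 dB

Noise floor: N = −174 + 10 log₁₀(B) + NF
10 log₁₀(8.03×10⁵) = 59.05 dB
N = −174 + 59.05 + 6.12 = −108.83 dBm
SNR = P_sig − N = −79.7 − (−108.83) = 29.13 dB → 29.1 dB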